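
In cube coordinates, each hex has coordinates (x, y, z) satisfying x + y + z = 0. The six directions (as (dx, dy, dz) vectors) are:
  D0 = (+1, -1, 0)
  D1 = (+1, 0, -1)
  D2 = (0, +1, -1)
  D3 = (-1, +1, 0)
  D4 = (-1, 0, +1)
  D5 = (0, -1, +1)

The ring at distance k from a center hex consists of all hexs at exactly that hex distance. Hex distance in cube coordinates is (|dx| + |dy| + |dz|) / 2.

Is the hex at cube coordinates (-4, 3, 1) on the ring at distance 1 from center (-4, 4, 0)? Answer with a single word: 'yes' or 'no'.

|px - cx| = |-4 - (-4)| = 0
|py - cy| = |3 - 4| = 1
|pz - cz| = |1 - 0| = 1
distance = (0+1+1)/2 = 2/2 = 1
radius = 1; distance == radius -> yes

Answer: yes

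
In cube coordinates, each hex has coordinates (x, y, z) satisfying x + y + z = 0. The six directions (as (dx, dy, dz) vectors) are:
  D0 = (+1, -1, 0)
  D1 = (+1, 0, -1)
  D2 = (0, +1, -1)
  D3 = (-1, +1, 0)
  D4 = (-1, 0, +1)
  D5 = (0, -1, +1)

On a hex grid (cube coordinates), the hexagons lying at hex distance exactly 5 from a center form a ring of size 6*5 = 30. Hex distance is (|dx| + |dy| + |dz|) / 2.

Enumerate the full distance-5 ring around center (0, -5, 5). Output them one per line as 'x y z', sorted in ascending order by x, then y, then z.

Answer: -5 -5 10
-5 -4 9
-5 -3 8
-5 -2 7
-5 -1 6
-5 0 5
-4 -6 10
-4 0 4
-3 -7 10
-3 0 3
-2 -8 10
-2 0 2
-1 -9 10
-1 0 1
0 -10 10
0 0 0
1 -10 9
1 -1 0
2 -10 8
2 -2 0
3 -10 7
3 -3 0
4 -10 6
4 -4 0
5 -10 5
5 -9 4
5 -8 3
5 -7 2
5 -6 1
5 -5 0

Derivation:
Walk ring at distance 5 from (0, -5, 5):
Start at center + D4*5 = (-5, -5, 10)
  hex 0: (-5, -5, 10)
  hex 1: (-4, -6, 10)
  hex 2: (-3, -7, 10)
  hex 3: (-2, -8, 10)
  hex 4: (-1, -9, 10)
  hex 5: (0, -10, 10)
  hex 6: (1, -10, 9)
  hex 7: (2, -10, 8)
  hex 8: (3, -10, 7)
  hex 9: (4, -10, 6)
  hex 10: (5, -10, 5)
  hex 11: (5, -9, 4)
  hex 12: (5, -8, 3)
  hex 13: (5, -7, 2)
  hex 14: (5, -6, 1)
  hex 15: (5, -5, 0)
  hex 16: (4, -4, 0)
  hex 17: (3, -3, 0)
  hex 18: (2, -2, 0)
  hex 19: (1, -1, 0)
  hex 20: (0, 0, 0)
  hex 21: (-1, 0, 1)
  hex 22: (-2, 0, 2)
  hex 23: (-3, 0, 3)
  hex 24: (-4, 0, 4)
  hex 25: (-5, 0, 5)
  hex 26: (-5, -1, 6)
  hex 27: (-5, -2, 7)
  hex 28: (-5, -3, 8)
  hex 29: (-5, -4, 9)
Sorted: 30 hexes.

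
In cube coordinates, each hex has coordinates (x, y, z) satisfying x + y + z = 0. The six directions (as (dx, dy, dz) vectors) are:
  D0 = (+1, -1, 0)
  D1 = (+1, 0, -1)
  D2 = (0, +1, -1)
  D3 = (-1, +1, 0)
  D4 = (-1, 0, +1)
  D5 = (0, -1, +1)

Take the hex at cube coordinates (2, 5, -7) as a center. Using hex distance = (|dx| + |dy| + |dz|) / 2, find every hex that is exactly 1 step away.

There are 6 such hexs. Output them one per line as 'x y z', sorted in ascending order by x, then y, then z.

Answer: 1 5 -6
1 6 -7
2 4 -6
2 6 -8
3 4 -7
3 5 -8

Derivation:
Walk ring at distance 1 from (2, 5, -7):
Start at center + D4*1 = (1, 5, -6)
  hex 0: (1, 5, -6)
  hex 1: (2, 4, -6)
  hex 2: (3, 4, -7)
  hex 3: (3, 5, -8)
  hex 4: (2, 6, -8)
  hex 5: (1, 6, -7)
Sorted: 6 hexes.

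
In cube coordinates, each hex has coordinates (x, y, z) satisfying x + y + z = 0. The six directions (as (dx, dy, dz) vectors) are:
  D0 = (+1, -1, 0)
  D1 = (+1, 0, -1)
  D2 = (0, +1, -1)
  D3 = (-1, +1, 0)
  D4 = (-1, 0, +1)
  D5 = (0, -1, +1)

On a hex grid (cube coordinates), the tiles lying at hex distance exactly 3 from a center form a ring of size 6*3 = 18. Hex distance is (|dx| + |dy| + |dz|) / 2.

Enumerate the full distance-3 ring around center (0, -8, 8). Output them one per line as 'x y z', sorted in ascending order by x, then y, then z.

Answer: -3 -8 11
-3 -7 10
-3 -6 9
-3 -5 8
-2 -9 11
-2 -5 7
-1 -10 11
-1 -5 6
0 -11 11
0 -5 5
1 -11 10
1 -6 5
2 -11 9
2 -7 5
3 -11 8
3 -10 7
3 -9 6
3 -8 5

Derivation:
Walk ring at distance 3 from (0, -8, 8):
Start at center + D4*3 = (-3, -8, 11)
  hex 0: (-3, -8, 11)
  hex 1: (-2, -9, 11)
  hex 2: (-1, -10, 11)
  hex 3: (0, -11, 11)
  hex 4: (1, -11, 10)
  hex 5: (2, -11, 9)
  hex 6: (3, -11, 8)
  hex 7: (3, -10, 7)
  hex 8: (3, -9, 6)
  hex 9: (3, -8, 5)
  hex 10: (2, -7, 5)
  hex 11: (1, -6, 5)
  hex 12: (0, -5, 5)
  hex 13: (-1, -5, 6)
  hex 14: (-2, -5, 7)
  hex 15: (-3, -5, 8)
  hex 16: (-3, -6, 9)
  hex 17: (-3, -7, 10)
Sorted: 18 hexes.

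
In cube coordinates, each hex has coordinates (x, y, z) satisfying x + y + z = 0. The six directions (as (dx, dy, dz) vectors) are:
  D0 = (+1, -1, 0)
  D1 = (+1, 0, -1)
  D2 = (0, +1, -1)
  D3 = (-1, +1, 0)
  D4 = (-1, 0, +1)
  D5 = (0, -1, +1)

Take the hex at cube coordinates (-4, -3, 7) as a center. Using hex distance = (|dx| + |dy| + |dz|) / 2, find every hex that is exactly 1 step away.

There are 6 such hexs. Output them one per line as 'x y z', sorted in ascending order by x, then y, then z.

Answer: -5 -3 8
-5 -2 7
-4 -4 8
-4 -2 6
-3 -4 7
-3 -3 6

Derivation:
Walk ring at distance 1 from (-4, -3, 7):
Start at center + D4*1 = (-5, -3, 8)
  hex 0: (-5, -3, 8)
  hex 1: (-4, -4, 8)
  hex 2: (-3, -4, 7)
  hex 3: (-3, -3, 6)
  hex 4: (-4, -2, 6)
  hex 5: (-5, -2, 7)
Sorted: 6 hexes.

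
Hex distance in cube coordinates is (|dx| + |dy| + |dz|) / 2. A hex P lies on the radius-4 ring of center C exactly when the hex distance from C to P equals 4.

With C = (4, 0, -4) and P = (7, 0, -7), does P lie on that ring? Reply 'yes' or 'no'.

Answer: no

Derivation:
|px - cx| = |7 - 4| = 3
|py - cy| = |0 - 0| = 0
|pz - cz| = |-7 - (-4)| = 3
distance = (3+0+3)/2 = 6/2 = 3
radius = 4; distance != radius -> no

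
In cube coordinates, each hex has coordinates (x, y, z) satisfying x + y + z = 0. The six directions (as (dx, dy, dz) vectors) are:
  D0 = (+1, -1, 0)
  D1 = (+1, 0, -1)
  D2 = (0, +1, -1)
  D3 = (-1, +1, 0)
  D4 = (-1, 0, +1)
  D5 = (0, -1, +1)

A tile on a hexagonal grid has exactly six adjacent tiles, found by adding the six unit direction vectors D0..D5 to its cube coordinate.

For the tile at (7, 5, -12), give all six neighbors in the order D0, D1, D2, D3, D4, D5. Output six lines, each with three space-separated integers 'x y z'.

Center: (7, 5, -12). Add each direction:
  D0: (7, 5, -12) + (1, -1, 0) = (8, 4, -12)
  D1: (7, 5, -12) + (1, 0, -1) = (8, 5, -13)
  D2: (7, 5, -12) + (0, 1, -1) = (7, 6, -13)
  D3: (7, 5, -12) + (-1, 1, 0) = (6, 6, -12)
  D4: (7, 5, -12) + (-1, 0, 1) = (6, 5, -11)
  D5: (7, 5, -12) + (0, -1, 1) = (7, 4, -11)

Answer: 8 4 -12
8 5 -13
7 6 -13
6 6 -12
6 5 -11
7 4 -11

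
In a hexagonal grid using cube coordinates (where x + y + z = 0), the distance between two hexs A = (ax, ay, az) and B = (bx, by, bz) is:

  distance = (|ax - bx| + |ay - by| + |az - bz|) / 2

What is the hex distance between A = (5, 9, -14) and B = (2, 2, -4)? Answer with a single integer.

|ax - bx| = |5 - 2| = 3
|ay - by| = |9 - 2| = 7
|az - bz| = |-14 - (-4)| = 10
distance = (3 + 7 + 10) / 2 = 20 / 2 = 10

Answer: 10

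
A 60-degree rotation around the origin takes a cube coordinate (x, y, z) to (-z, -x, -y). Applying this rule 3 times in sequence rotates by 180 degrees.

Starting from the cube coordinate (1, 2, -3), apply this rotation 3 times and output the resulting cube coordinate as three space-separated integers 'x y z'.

Answer: -1 -2 3

Derivation:
Start: (1, 2, -3)
Step 1: (1, 2, -3) -> (-(-3), -(1), -(2)) = (3, -1, -2)
Step 2: (3, -1, -2) -> (-(-2), -(3), -(-1)) = (2, -3, 1)
Step 3: (2, -3, 1) -> (-(1), -(2), -(-3)) = (-1, -2, 3)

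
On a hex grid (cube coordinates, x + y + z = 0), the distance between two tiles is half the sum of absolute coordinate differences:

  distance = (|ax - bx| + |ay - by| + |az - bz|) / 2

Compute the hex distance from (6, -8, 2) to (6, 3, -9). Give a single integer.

|ax - bx| = |6 - 6| = 0
|ay - by| = |-8 - 3| = 11
|az - bz| = |2 - (-9)| = 11
distance = (0 + 11 + 11) / 2 = 22 / 2 = 11

Answer: 11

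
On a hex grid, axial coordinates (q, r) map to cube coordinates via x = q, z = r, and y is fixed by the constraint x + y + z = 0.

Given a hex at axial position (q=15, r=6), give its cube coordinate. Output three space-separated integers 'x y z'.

Answer: 15 -21 6

Derivation:
x = q = 15
z = r = 6
y = -x - z = -(15) - (6) = -21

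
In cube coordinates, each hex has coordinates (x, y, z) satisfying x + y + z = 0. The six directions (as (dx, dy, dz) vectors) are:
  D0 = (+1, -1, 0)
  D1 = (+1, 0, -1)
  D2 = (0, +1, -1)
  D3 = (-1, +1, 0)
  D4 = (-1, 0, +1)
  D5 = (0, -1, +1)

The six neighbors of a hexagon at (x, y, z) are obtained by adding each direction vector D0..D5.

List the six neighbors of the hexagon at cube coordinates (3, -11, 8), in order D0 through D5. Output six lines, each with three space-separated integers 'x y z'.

Center: (3, -11, 8). Add each direction:
  D0: (3, -11, 8) + (1, -1, 0) = (4, -12, 8)
  D1: (3, -11, 8) + (1, 0, -1) = (4, -11, 7)
  D2: (3, -11, 8) + (0, 1, -1) = (3, -10, 7)
  D3: (3, -11, 8) + (-1, 1, 0) = (2, -10, 8)
  D4: (3, -11, 8) + (-1, 0, 1) = (2, -11, 9)
  D5: (3, -11, 8) + (0, -1, 1) = (3, -12, 9)

Answer: 4 -12 8
4 -11 7
3 -10 7
2 -10 8
2 -11 9
3 -12 9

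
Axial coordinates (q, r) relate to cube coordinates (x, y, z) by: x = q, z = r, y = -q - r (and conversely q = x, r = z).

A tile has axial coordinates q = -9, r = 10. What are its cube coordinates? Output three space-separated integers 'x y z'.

Answer: -9 -1 10

Derivation:
x = q = -9
z = r = 10
y = -x - z = -(-9) - (10) = -1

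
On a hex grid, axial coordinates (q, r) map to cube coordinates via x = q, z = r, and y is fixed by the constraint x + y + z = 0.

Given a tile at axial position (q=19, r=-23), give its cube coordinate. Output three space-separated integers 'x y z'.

x = q = 19
z = r = -23
y = -x - z = -(19) - (-23) = 4

Answer: 19 4 -23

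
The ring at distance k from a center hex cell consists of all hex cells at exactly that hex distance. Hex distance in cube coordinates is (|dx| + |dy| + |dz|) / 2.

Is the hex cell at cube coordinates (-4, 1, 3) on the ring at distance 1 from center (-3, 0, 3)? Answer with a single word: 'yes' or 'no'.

Answer: yes

Derivation:
|px - cx| = |-4 - (-3)| = 1
|py - cy| = |1 - 0| = 1
|pz - cz| = |3 - 3| = 0
distance = (1+1+0)/2 = 2/2 = 1
radius = 1; distance == radius -> yes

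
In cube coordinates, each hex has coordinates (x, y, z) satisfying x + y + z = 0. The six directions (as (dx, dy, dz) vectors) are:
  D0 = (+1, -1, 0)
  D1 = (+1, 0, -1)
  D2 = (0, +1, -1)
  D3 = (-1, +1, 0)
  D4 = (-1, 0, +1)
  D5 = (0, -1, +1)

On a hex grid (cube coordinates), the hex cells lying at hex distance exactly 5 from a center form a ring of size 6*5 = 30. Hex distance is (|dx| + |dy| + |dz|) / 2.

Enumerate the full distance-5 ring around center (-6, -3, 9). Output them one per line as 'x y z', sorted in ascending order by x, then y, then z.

Answer: -11 -3 14
-11 -2 13
-11 -1 12
-11 0 11
-11 1 10
-11 2 9
-10 -4 14
-10 2 8
-9 -5 14
-9 2 7
-8 -6 14
-8 2 6
-7 -7 14
-7 2 5
-6 -8 14
-6 2 4
-5 -8 13
-5 1 4
-4 -8 12
-4 0 4
-3 -8 11
-3 -1 4
-2 -8 10
-2 -2 4
-1 -8 9
-1 -7 8
-1 -6 7
-1 -5 6
-1 -4 5
-1 -3 4

Derivation:
Walk ring at distance 5 from (-6, -3, 9):
Start at center + D4*5 = (-11, -3, 14)
  hex 0: (-11, -3, 14)
  hex 1: (-10, -4, 14)
  hex 2: (-9, -5, 14)
  hex 3: (-8, -6, 14)
  hex 4: (-7, -7, 14)
  hex 5: (-6, -8, 14)
  hex 6: (-5, -8, 13)
  hex 7: (-4, -8, 12)
  hex 8: (-3, -8, 11)
  hex 9: (-2, -8, 10)
  hex 10: (-1, -8, 9)
  hex 11: (-1, -7, 8)
  hex 12: (-1, -6, 7)
  hex 13: (-1, -5, 6)
  hex 14: (-1, -4, 5)
  hex 15: (-1, -3, 4)
  hex 16: (-2, -2, 4)
  hex 17: (-3, -1, 4)
  hex 18: (-4, 0, 4)
  hex 19: (-5, 1, 4)
  hex 20: (-6, 2, 4)
  hex 21: (-7, 2, 5)
  hex 22: (-8, 2, 6)
  hex 23: (-9, 2, 7)
  hex 24: (-10, 2, 8)
  hex 25: (-11, 2, 9)
  hex 26: (-11, 1, 10)
  hex 27: (-11, 0, 11)
  hex 28: (-11, -1, 12)
  hex 29: (-11, -2, 13)
Sorted: 30 hexes.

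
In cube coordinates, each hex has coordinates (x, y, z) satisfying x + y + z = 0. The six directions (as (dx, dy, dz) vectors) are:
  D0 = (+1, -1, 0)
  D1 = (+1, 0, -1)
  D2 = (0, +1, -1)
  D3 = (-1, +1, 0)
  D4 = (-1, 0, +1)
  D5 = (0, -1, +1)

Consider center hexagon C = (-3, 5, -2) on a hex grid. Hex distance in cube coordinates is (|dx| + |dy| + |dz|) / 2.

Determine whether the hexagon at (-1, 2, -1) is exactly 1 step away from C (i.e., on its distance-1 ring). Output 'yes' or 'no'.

Answer: no

Derivation:
|px - cx| = |-1 - (-3)| = 2
|py - cy| = |2 - 5| = 3
|pz - cz| = |-1 - (-2)| = 1
distance = (2+3+1)/2 = 6/2 = 3
radius = 1; distance != radius -> no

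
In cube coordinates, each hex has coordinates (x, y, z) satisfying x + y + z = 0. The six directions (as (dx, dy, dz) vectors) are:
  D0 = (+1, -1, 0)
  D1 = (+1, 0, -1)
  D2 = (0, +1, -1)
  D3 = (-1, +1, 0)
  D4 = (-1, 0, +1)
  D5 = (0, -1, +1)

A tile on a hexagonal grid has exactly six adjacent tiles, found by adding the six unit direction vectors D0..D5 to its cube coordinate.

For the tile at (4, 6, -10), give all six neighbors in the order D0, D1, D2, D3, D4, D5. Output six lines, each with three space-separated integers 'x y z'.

Center: (4, 6, -10). Add each direction:
  D0: (4, 6, -10) + (1, -1, 0) = (5, 5, -10)
  D1: (4, 6, -10) + (1, 0, -1) = (5, 6, -11)
  D2: (4, 6, -10) + (0, 1, -1) = (4, 7, -11)
  D3: (4, 6, -10) + (-1, 1, 0) = (3, 7, -10)
  D4: (4, 6, -10) + (-1, 0, 1) = (3, 6, -9)
  D5: (4, 6, -10) + (0, -1, 1) = (4, 5, -9)

Answer: 5 5 -10
5 6 -11
4 7 -11
3 7 -10
3 6 -9
4 5 -9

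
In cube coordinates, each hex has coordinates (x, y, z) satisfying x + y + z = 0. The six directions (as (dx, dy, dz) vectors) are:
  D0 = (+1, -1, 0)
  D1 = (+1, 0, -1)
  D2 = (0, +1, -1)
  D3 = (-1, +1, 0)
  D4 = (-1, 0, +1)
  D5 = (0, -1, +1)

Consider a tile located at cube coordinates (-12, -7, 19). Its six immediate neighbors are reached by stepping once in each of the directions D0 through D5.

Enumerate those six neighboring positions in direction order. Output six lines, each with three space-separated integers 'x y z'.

Center: (-12, -7, 19). Add each direction:
  D0: (-12, -7, 19) + (1, -1, 0) = (-11, -8, 19)
  D1: (-12, -7, 19) + (1, 0, -1) = (-11, -7, 18)
  D2: (-12, -7, 19) + (0, 1, -1) = (-12, -6, 18)
  D3: (-12, -7, 19) + (-1, 1, 0) = (-13, -6, 19)
  D4: (-12, -7, 19) + (-1, 0, 1) = (-13, -7, 20)
  D5: (-12, -7, 19) + (0, -1, 1) = (-12, -8, 20)

Answer: -11 -8 19
-11 -7 18
-12 -6 18
-13 -6 19
-13 -7 20
-12 -8 20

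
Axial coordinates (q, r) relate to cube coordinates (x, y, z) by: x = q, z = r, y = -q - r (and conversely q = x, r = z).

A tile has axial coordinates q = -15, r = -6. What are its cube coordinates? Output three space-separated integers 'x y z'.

x = q = -15
z = r = -6
y = -x - z = -(-15) - (-6) = 21

Answer: -15 21 -6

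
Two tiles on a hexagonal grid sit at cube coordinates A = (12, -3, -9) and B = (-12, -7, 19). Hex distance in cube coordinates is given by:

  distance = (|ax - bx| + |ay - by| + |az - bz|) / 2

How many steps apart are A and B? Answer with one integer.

Answer: 28

Derivation:
|ax - bx| = |12 - (-12)| = 24
|ay - by| = |-3 - (-7)| = 4
|az - bz| = |-9 - 19| = 28
distance = (24 + 4 + 28) / 2 = 56 / 2 = 28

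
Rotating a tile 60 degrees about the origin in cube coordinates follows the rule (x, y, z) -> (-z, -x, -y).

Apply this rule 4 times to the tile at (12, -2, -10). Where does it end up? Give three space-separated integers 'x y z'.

Answer: -10 12 -2

Derivation:
Start: (12, -2, -10)
Step 1: (12, -2, -10) -> (-(-10), -(12), -(-2)) = (10, -12, 2)
Step 2: (10, -12, 2) -> (-(2), -(10), -(-12)) = (-2, -10, 12)
Step 3: (-2, -10, 12) -> (-(12), -(-2), -(-10)) = (-12, 2, 10)
Step 4: (-12, 2, 10) -> (-(10), -(-12), -(2)) = (-10, 12, -2)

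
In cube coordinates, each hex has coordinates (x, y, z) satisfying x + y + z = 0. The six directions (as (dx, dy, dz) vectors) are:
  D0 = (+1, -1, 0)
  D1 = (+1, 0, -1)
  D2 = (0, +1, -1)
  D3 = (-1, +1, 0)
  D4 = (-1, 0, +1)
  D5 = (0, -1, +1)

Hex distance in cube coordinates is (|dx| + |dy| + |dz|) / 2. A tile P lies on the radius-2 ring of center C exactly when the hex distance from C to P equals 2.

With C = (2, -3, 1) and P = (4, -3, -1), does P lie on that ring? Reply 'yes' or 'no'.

|px - cx| = |4 - 2| = 2
|py - cy| = |-3 - (-3)| = 0
|pz - cz| = |-1 - 1| = 2
distance = (2+0+2)/2 = 4/2 = 2
radius = 2; distance == radius -> yes

Answer: yes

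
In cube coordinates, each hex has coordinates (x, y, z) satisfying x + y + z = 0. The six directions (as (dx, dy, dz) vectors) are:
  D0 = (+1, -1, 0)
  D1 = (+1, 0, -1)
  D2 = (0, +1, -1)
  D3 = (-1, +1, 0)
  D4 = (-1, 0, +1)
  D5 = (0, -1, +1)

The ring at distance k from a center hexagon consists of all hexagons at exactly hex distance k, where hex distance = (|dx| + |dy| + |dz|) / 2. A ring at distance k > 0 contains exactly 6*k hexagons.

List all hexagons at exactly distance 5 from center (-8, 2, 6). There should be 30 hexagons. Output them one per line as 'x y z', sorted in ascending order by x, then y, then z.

Walk ring at distance 5 from (-8, 2, 6):
Start at center + D4*5 = (-13, 2, 11)
  hex 0: (-13, 2, 11)
  hex 1: (-12, 1, 11)
  hex 2: (-11, 0, 11)
  hex 3: (-10, -1, 11)
  hex 4: (-9, -2, 11)
  hex 5: (-8, -3, 11)
  hex 6: (-7, -3, 10)
  hex 7: (-6, -3, 9)
  hex 8: (-5, -3, 8)
  hex 9: (-4, -3, 7)
  hex 10: (-3, -3, 6)
  hex 11: (-3, -2, 5)
  hex 12: (-3, -1, 4)
  hex 13: (-3, 0, 3)
  hex 14: (-3, 1, 2)
  hex 15: (-3, 2, 1)
  hex 16: (-4, 3, 1)
  hex 17: (-5, 4, 1)
  hex 18: (-6, 5, 1)
  hex 19: (-7, 6, 1)
  hex 20: (-8, 7, 1)
  hex 21: (-9, 7, 2)
  hex 22: (-10, 7, 3)
  hex 23: (-11, 7, 4)
  hex 24: (-12, 7, 5)
  hex 25: (-13, 7, 6)
  hex 26: (-13, 6, 7)
  hex 27: (-13, 5, 8)
  hex 28: (-13, 4, 9)
  hex 29: (-13, 3, 10)
Sorted: 30 hexes.

Answer: -13 2 11
-13 3 10
-13 4 9
-13 5 8
-13 6 7
-13 7 6
-12 1 11
-12 7 5
-11 0 11
-11 7 4
-10 -1 11
-10 7 3
-9 -2 11
-9 7 2
-8 -3 11
-8 7 1
-7 -3 10
-7 6 1
-6 -3 9
-6 5 1
-5 -3 8
-5 4 1
-4 -3 7
-4 3 1
-3 -3 6
-3 -2 5
-3 -1 4
-3 0 3
-3 1 2
-3 2 1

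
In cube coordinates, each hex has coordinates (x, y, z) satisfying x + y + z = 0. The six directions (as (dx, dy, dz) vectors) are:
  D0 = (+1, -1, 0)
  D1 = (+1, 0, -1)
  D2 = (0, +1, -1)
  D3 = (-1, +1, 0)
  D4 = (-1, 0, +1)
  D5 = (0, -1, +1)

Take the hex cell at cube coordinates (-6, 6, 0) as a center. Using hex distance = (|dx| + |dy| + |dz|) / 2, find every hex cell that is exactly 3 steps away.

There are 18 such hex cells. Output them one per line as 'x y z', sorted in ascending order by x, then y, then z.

Walk ring at distance 3 from (-6, 6, 0):
Start at center + D4*3 = (-9, 6, 3)
  hex 0: (-9, 6, 3)
  hex 1: (-8, 5, 3)
  hex 2: (-7, 4, 3)
  hex 3: (-6, 3, 3)
  hex 4: (-5, 3, 2)
  hex 5: (-4, 3, 1)
  hex 6: (-3, 3, 0)
  hex 7: (-3, 4, -1)
  hex 8: (-3, 5, -2)
  hex 9: (-3, 6, -3)
  hex 10: (-4, 7, -3)
  hex 11: (-5, 8, -3)
  hex 12: (-6, 9, -3)
  hex 13: (-7, 9, -2)
  hex 14: (-8, 9, -1)
  hex 15: (-9, 9, 0)
  hex 16: (-9, 8, 1)
  hex 17: (-9, 7, 2)
Sorted: 18 hexes.

Answer: -9 6 3
-9 7 2
-9 8 1
-9 9 0
-8 5 3
-8 9 -1
-7 4 3
-7 9 -2
-6 3 3
-6 9 -3
-5 3 2
-5 8 -3
-4 3 1
-4 7 -3
-3 3 0
-3 4 -1
-3 5 -2
-3 6 -3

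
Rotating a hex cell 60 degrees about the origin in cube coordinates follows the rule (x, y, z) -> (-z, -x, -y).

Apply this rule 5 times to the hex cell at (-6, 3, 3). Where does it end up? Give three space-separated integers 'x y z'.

Start: (-6, 3, 3)
Step 1: (-6, 3, 3) -> (-(3), -(-6), -(3)) = (-3, 6, -3)
Step 2: (-3, 6, -3) -> (-(-3), -(-3), -(6)) = (3, 3, -6)
Step 3: (3, 3, -6) -> (-(-6), -(3), -(3)) = (6, -3, -3)
Step 4: (6, -3, -3) -> (-(-3), -(6), -(-3)) = (3, -6, 3)
Step 5: (3, -6, 3) -> (-(3), -(3), -(-6)) = (-3, -3, 6)

Answer: -3 -3 6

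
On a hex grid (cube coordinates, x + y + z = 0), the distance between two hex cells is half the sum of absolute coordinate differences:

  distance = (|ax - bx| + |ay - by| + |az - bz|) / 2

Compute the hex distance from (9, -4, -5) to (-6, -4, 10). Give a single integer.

|ax - bx| = |9 - (-6)| = 15
|ay - by| = |-4 - (-4)| = 0
|az - bz| = |-5 - 10| = 15
distance = (15 + 0 + 15) / 2 = 30 / 2 = 15

Answer: 15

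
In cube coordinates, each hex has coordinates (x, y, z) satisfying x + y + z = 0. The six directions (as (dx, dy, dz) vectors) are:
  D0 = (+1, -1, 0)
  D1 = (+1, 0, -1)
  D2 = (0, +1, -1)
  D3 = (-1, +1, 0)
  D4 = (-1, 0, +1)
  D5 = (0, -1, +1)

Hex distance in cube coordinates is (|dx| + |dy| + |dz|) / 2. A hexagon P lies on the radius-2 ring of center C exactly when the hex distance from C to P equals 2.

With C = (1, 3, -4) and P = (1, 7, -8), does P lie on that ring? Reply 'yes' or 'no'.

Answer: no

Derivation:
|px - cx| = |1 - 1| = 0
|py - cy| = |7 - 3| = 4
|pz - cz| = |-8 - (-4)| = 4
distance = (0+4+4)/2 = 8/2 = 4
radius = 2; distance != radius -> no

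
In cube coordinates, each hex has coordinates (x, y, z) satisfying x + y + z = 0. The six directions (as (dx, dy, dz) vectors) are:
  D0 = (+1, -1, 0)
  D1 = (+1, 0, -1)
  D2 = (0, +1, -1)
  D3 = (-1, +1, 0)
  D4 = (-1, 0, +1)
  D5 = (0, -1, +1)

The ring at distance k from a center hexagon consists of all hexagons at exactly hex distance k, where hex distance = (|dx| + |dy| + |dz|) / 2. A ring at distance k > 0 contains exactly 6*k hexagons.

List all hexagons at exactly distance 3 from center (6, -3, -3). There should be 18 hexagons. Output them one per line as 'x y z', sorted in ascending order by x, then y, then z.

Answer: 3 -3 0
3 -2 -1
3 -1 -2
3 0 -3
4 -4 0
4 0 -4
5 -5 0
5 0 -5
6 -6 0
6 0 -6
7 -6 -1
7 -1 -6
8 -6 -2
8 -2 -6
9 -6 -3
9 -5 -4
9 -4 -5
9 -3 -6

Derivation:
Walk ring at distance 3 from (6, -3, -3):
Start at center + D4*3 = (3, -3, 0)
  hex 0: (3, -3, 0)
  hex 1: (4, -4, 0)
  hex 2: (5, -5, 0)
  hex 3: (6, -6, 0)
  hex 4: (7, -6, -1)
  hex 5: (8, -6, -2)
  hex 6: (9, -6, -3)
  hex 7: (9, -5, -4)
  hex 8: (9, -4, -5)
  hex 9: (9, -3, -6)
  hex 10: (8, -2, -6)
  hex 11: (7, -1, -6)
  hex 12: (6, 0, -6)
  hex 13: (5, 0, -5)
  hex 14: (4, 0, -4)
  hex 15: (3, 0, -3)
  hex 16: (3, -1, -2)
  hex 17: (3, -2, -1)
Sorted: 18 hexes.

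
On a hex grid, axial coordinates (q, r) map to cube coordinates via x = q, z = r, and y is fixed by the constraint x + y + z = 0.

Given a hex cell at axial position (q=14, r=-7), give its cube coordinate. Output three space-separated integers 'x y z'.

x = q = 14
z = r = -7
y = -x - z = -(14) - (-7) = -7

Answer: 14 -7 -7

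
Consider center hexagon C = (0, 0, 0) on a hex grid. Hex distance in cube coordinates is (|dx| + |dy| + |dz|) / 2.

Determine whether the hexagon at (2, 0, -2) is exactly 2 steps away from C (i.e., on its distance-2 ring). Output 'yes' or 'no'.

|px - cx| = |2 - 0| = 2
|py - cy| = |0 - 0| = 0
|pz - cz| = |-2 - 0| = 2
distance = (2+0+2)/2 = 4/2 = 2
radius = 2; distance == radius -> yes

Answer: yes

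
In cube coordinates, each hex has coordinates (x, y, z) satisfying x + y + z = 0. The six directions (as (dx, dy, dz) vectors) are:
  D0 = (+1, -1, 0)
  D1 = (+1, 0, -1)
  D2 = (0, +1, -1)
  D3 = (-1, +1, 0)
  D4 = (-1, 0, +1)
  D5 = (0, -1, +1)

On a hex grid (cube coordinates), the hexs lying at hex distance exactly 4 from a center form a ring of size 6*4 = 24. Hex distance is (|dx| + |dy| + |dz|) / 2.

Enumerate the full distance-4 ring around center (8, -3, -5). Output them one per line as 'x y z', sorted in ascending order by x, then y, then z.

Answer: 4 -3 -1
4 -2 -2
4 -1 -3
4 0 -4
4 1 -5
5 -4 -1
5 1 -6
6 -5 -1
6 1 -7
7 -6 -1
7 1 -8
8 -7 -1
8 1 -9
9 -7 -2
9 0 -9
10 -7 -3
10 -1 -9
11 -7 -4
11 -2 -9
12 -7 -5
12 -6 -6
12 -5 -7
12 -4 -8
12 -3 -9

Derivation:
Walk ring at distance 4 from (8, -3, -5):
Start at center + D4*4 = (4, -3, -1)
  hex 0: (4, -3, -1)
  hex 1: (5, -4, -1)
  hex 2: (6, -5, -1)
  hex 3: (7, -6, -1)
  hex 4: (8, -7, -1)
  hex 5: (9, -7, -2)
  hex 6: (10, -7, -3)
  hex 7: (11, -7, -4)
  hex 8: (12, -7, -5)
  hex 9: (12, -6, -6)
  hex 10: (12, -5, -7)
  hex 11: (12, -4, -8)
  hex 12: (12, -3, -9)
  hex 13: (11, -2, -9)
  hex 14: (10, -1, -9)
  hex 15: (9, 0, -9)
  hex 16: (8, 1, -9)
  hex 17: (7, 1, -8)
  hex 18: (6, 1, -7)
  hex 19: (5, 1, -6)
  hex 20: (4, 1, -5)
  hex 21: (4, 0, -4)
  hex 22: (4, -1, -3)
  hex 23: (4, -2, -2)
Sorted: 24 hexes.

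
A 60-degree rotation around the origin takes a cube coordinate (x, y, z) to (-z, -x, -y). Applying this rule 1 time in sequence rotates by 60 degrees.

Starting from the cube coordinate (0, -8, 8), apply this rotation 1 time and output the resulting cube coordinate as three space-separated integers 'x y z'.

Start: (0, -8, 8)
Step 1: (0, -8, 8) -> (-(8), -(0), -(-8)) = (-8, 0, 8)

Answer: -8 0 8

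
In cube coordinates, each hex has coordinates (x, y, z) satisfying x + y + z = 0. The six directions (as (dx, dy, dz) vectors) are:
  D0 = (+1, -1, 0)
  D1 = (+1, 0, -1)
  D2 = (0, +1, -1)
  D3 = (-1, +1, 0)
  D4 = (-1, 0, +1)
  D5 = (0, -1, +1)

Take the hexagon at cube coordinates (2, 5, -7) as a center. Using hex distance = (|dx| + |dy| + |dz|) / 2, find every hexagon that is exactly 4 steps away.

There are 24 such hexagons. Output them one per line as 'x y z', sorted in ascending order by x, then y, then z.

Walk ring at distance 4 from (2, 5, -7):
Start at center + D4*4 = (-2, 5, -3)
  hex 0: (-2, 5, -3)
  hex 1: (-1, 4, -3)
  hex 2: (0, 3, -3)
  hex 3: (1, 2, -3)
  hex 4: (2, 1, -3)
  hex 5: (3, 1, -4)
  hex 6: (4, 1, -5)
  hex 7: (5, 1, -6)
  hex 8: (6, 1, -7)
  hex 9: (6, 2, -8)
  hex 10: (6, 3, -9)
  hex 11: (6, 4, -10)
  hex 12: (6, 5, -11)
  hex 13: (5, 6, -11)
  hex 14: (4, 7, -11)
  hex 15: (3, 8, -11)
  hex 16: (2, 9, -11)
  hex 17: (1, 9, -10)
  hex 18: (0, 9, -9)
  hex 19: (-1, 9, -8)
  hex 20: (-2, 9, -7)
  hex 21: (-2, 8, -6)
  hex 22: (-2, 7, -5)
  hex 23: (-2, 6, -4)
Sorted: 24 hexes.

Answer: -2 5 -3
-2 6 -4
-2 7 -5
-2 8 -6
-2 9 -7
-1 4 -3
-1 9 -8
0 3 -3
0 9 -9
1 2 -3
1 9 -10
2 1 -3
2 9 -11
3 1 -4
3 8 -11
4 1 -5
4 7 -11
5 1 -6
5 6 -11
6 1 -7
6 2 -8
6 3 -9
6 4 -10
6 5 -11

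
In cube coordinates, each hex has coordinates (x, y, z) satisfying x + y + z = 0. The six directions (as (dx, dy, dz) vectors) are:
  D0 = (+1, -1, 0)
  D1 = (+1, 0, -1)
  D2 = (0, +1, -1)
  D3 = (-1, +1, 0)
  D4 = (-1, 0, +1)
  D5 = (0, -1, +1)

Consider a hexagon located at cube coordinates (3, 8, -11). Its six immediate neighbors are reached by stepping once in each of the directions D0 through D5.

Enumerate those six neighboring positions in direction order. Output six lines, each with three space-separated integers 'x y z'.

Answer: 4 7 -11
4 8 -12
3 9 -12
2 9 -11
2 8 -10
3 7 -10

Derivation:
Center: (3, 8, -11). Add each direction:
  D0: (3, 8, -11) + (1, -1, 0) = (4, 7, -11)
  D1: (3, 8, -11) + (1, 0, -1) = (4, 8, -12)
  D2: (3, 8, -11) + (0, 1, -1) = (3, 9, -12)
  D3: (3, 8, -11) + (-1, 1, 0) = (2, 9, -11)
  D4: (3, 8, -11) + (-1, 0, 1) = (2, 8, -10)
  D5: (3, 8, -11) + (0, -1, 1) = (3, 7, -10)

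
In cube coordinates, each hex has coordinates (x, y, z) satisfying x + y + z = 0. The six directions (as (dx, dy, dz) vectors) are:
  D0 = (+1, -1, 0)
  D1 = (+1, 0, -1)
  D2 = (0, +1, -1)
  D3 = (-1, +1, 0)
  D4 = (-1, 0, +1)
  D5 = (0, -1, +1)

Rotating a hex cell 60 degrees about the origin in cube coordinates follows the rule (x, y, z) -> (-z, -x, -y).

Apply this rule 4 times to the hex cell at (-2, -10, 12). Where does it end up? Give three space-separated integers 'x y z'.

Start: (-2, -10, 12)
Step 1: (-2, -10, 12) -> (-(12), -(-2), -(-10)) = (-12, 2, 10)
Step 2: (-12, 2, 10) -> (-(10), -(-12), -(2)) = (-10, 12, -2)
Step 3: (-10, 12, -2) -> (-(-2), -(-10), -(12)) = (2, 10, -12)
Step 4: (2, 10, -12) -> (-(-12), -(2), -(10)) = (12, -2, -10)

Answer: 12 -2 -10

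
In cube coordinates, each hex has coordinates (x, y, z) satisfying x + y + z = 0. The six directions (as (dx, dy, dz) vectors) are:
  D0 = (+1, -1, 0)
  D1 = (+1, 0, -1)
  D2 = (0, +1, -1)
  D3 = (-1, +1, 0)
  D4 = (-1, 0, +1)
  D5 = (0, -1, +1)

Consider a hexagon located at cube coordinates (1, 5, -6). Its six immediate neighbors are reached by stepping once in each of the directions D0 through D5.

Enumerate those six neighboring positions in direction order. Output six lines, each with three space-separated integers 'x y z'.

Center: (1, 5, -6). Add each direction:
  D0: (1, 5, -6) + (1, -1, 0) = (2, 4, -6)
  D1: (1, 5, -6) + (1, 0, -1) = (2, 5, -7)
  D2: (1, 5, -6) + (0, 1, -1) = (1, 6, -7)
  D3: (1, 5, -6) + (-1, 1, 0) = (0, 6, -6)
  D4: (1, 5, -6) + (-1, 0, 1) = (0, 5, -5)
  D5: (1, 5, -6) + (0, -1, 1) = (1, 4, -5)

Answer: 2 4 -6
2 5 -7
1 6 -7
0 6 -6
0 5 -5
1 4 -5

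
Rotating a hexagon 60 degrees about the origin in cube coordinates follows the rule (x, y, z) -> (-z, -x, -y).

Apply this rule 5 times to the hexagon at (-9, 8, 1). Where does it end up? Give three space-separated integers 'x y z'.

Start: (-9, 8, 1)
Step 1: (-9, 8, 1) -> (-(1), -(-9), -(8)) = (-1, 9, -8)
Step 2: (-1, 9, -8) -> (-(-8), -(-1), -(9)) = (8, 1, -9)
Step 3: (8, 1, -9) -> (-(-9), -(8), -(1)) = (9, -8, -1)
Step 4: (9, -8, -1) -> (-(-1), -(9), -(-8)) = (1, -9, 8)
Step 5: (1, -9, 8) -> (-(8), -(1), -(-9)) = (-8, -1, 9)

Answer: -8 -1 9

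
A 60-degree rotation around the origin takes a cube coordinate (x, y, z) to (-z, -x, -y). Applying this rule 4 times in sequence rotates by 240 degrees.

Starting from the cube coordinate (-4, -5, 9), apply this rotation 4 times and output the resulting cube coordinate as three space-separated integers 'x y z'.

Start: (-4, -5, 9)
Step 1: (-4, -5, 9) -> (-(9), -(-4), -(-5)) = (-9, 4, 5)
Step 2: (-9, 4, 5) -> (-(5), -(-9), -(4)) = (-5, 9, -4)
Step 3: (-5, 9, -4) -> (-(-4), -(-5), -(9)) = (4, 5, -9)
Step 4: (4, 5, -9) -> (-(-9), -(4), -(5)) = (9, -4, -5)

Answer: 9 -4 -5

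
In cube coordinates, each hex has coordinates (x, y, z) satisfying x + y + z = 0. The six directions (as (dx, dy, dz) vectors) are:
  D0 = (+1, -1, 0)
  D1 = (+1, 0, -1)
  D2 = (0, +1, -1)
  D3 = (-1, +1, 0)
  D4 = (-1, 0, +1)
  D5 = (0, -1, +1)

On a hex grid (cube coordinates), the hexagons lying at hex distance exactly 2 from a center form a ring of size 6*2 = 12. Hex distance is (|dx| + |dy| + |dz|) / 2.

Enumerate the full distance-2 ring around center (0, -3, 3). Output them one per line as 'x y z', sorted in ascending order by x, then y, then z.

Walk ring at distance 2 from (0, -3, 3):
Start at center + D4*2 = (-2, -3, 5)
  hex 0: (-2, -3, 5)
  hex 1: (-1, -4, 5)
  hex 2: (0, -5, 5)
  hex 3: (1, -5, 4)
  hex 4: (2, -5, 3)
  hex 5: (2, -4, 2)
  hex 6: (2, -3, 1)
  hex 7: (1, -2, 1)
  hex 8: (0, -1, 1)
  hex 9: (-1, -1, 2)
  hex 10: (-2, -1, 3)
  hex 11: (-2, -2, 4)
Sorted: 12 hexes.

Answer: -2 -3 5
-2 -2 4
-2 -1 3
-1 -4 5
-1 -1 2
0 -5 5
0 -1 1
1 -5 4
1 -2 1
2 -5 3
2 -4 2
2 -3 1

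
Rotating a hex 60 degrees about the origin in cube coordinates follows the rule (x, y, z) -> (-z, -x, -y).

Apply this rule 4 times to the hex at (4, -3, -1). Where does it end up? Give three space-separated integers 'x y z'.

Start: (4, -3, -1)
Step 1: (4, -3, -1) -> (-(-1), -(4), -(-3)) = (1, -4, 3)
Step 2: (1, -4, 3) -> (-(3), -(1), -(-4)) = (-3, -1, 4)
Step 3: (-3, -1, 4) -> (-(4), -(-3), -(-1)) = (-4, 3, 1)
Step 4: (-4, 3, 1) -> (-(1), -(-4), -(3)) = (-1, 4, -3)

Answer: -1 4 -3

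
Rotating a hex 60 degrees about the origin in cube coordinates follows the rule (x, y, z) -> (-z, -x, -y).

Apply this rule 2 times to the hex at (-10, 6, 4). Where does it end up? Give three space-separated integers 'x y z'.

Answer: 6 4 -10

Derivation:
Start: (-10, 6, 4)
Step 1: (-10, 6, 4) -> (-(4), -(-10), -(6)) = (-4, 10, -6)
Step 2: (-4, 10, -6) -> (-(-6), -(-4), -(10)) = (6, 4, -10)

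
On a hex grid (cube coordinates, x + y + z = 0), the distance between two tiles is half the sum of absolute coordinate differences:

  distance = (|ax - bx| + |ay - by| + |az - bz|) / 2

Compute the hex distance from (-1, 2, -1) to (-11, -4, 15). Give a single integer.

|ax - bx| = |-1 - (-11)| = 10
|ay - by| = |2 - (-4)| = 6
|az - bz| = |-1 - 15| = 16
distance = (10 + 6 + 16) / 2 = 32 / 2 = 16

Answer: 16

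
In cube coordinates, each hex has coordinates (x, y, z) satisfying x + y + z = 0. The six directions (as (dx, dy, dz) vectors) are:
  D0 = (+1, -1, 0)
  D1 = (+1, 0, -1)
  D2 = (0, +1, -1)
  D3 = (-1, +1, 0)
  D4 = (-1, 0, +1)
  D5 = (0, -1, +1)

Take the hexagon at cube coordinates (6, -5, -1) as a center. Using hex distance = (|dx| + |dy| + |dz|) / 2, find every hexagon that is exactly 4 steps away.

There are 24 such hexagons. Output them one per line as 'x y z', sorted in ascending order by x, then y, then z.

Walk ring at distance 4 from (6, -5, -1):
Start at center + D4*4 = (2, -5, 3)
  hex 0: (2, -5, 3)
  hex 1: (3, -6, 3)
  hex 2: (4, -7, 3)
  hex 3: (5, -8, 3)
  hex 4: (6, -9, 3)
  hex 5: (7, -9, 2)
  hex 6: (8, -9, 1)
  hex 7: (9, -9, 0)
  hex 8: (10, -9, -1)
  hex 9: (10, -8, -2)
  hex 10: (10, -7, -3)
  hex 11: (10, -6, -4)
  hex 12: (10, -5, -5)
  hex 13: (9, -4, -5)
  hex 14: (8, -3, -5)
  hex 15: (7, -2, -5)
  hex 16: (6, -1, -5)
  hex 17: (5, -1, -4)
  hex 18: (4, -1, -3)
  hex 19: (3, -1, -2)
  hex 20: (2, -1, -1)
  hex 21: (2, -2, 0)
  hex 22: (2, -3, 1)
  hex 23: (2, -4, 2)
Sorted: 24 hexes.

Answer: 2 -5 3
2 -4 2
2 -3 1
2 -2 0
2 -1 -1
3 -6 3
3 -1 -2
4 -7 3
4 -1 -3
5 -8 3
5 -1 -4
6 -9 3
6 -1 -5
7 -9 2
7 -2 -5
8 -9 1
8 -3 -5
9 -9 0
9 -4 -5
10 -9 -1
10 -8 -2
10 -7 -3
10 -6 -4
10 -5 -5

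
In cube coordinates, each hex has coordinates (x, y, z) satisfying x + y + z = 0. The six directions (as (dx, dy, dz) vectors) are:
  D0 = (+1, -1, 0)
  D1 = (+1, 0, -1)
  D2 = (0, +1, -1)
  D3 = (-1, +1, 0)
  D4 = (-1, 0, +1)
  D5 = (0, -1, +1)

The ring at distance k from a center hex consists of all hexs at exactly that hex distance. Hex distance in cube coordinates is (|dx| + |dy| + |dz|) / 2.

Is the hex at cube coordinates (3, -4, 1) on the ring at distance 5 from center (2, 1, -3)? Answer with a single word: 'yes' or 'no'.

|px - cx| = |3 - 2| = 1
|py - cy| = |-4 - 1| = 5
|pz - cz| = |1 - (-3)| = 4
distance = (1+5+4)/2 = 10/2 = 5
radius = 5; distance == radius -> yes

Answer: yes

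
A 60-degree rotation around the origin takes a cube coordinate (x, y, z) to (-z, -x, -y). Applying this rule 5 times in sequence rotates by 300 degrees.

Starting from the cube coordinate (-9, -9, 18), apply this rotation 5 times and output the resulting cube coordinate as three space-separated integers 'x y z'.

Answer: 9 -18 9

Derivation:
Start: (-9, -9, 18)
Step 1: (-9, -9, 18) -> (-(18), -(-9), -(-9)) = (-18, 9, 9)
Step 2: (-18, 9, 9) -> (-(9), -(-18), -(9)) = (-9, 18, -9)
Step 3: (-9, 18, -9) -> (-(-9), -(-9), -(18)) = (9, 9, -18)
Step 4: (9, 9, -18) -> (-(-18), -(9), -(9)) = (18, -9, -9)
Step 5: (18, -9, -9) -> (-(-9), -(18), -(-9)) = (9, -18, 9)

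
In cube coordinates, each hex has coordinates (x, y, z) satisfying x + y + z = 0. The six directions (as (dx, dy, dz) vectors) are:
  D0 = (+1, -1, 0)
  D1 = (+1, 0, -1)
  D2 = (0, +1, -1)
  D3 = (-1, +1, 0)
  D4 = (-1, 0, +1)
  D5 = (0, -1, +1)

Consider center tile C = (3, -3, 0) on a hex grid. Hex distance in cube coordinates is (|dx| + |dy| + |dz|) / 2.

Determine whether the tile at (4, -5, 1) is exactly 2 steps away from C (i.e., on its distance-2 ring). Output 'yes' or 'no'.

Answer: yes

Derivation:
|px - cx| = |4 - 3| = 1
|py - cy| = |-5 - (-3)| = 2
|pz - cz| = |1 - 0| = 1
distance = (1+2+1)/2 = 4/2 = 2
radius = 2; distance == radius -> yes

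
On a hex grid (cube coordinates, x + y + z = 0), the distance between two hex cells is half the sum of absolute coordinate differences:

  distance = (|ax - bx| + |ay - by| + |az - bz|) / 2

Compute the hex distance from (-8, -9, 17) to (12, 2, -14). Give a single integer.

Answer: 31

Derivation:
|ax - bx| = |-8 - 12| = 20
|ay - by| = |-9 - 2| = 11
|az - bz| = |17 - (-14)| = 31
distance = (20 + 11 + 31) / 2 = 62 / 2 = 31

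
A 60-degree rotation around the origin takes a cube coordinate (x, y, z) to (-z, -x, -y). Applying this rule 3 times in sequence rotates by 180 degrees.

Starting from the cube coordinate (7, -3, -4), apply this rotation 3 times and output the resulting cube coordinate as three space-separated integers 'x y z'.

Start: (7, -3, -4)
Step 1: (7, -3, -4) -> (-(-4), -(7), -(-3)) = (4, -7, 3)
Step 2: (4, -7, 3) -> (-(3), -(4), -(-7)) = (-3, -4, 7)
Step 3: (-3, -4, 7) -> (-(7), -(-3), -(-4)) = (-7, 3, 4)

Answer: -7 3 4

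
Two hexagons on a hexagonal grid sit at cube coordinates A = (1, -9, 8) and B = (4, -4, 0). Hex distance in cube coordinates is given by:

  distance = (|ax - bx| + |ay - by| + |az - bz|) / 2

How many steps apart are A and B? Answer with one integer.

|ax - bx| = |1 - 4| = 3
|ay - by| = |-9 - (-4)| = 5
|az - bz| = |8 - 0| = 8
distance = (3 + 5 + 8) / 2 = 16 / 2 = 8

Answer: 8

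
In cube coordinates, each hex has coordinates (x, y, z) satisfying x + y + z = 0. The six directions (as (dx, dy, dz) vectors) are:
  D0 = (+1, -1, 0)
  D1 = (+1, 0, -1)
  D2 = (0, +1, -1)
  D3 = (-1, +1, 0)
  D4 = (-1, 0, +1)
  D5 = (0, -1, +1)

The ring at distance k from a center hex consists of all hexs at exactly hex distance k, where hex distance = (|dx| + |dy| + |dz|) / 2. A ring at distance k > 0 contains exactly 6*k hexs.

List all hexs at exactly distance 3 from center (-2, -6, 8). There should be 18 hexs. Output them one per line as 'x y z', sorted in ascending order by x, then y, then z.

Answer: -5 -6 11
-5 -5 10
-5 -4 9
-5 -3 8
-4 -7 11
-4 -3 7
-3 -8 11
-3 -3 6
-2 -9 11
-2 -3 5
-1 -9 10
-1 -4 5
0 -9 9
0 -5 5
1 -9 8
1 -8 7
1 -7 6
1 -6 5

Derivation:
Walk ring at distance 3 from (-2, -6, 8):
Start at center + D4*3 = (-5, -6, 11)
  hex 0: (-5, -6, 11)
  hex 1: (-4, -7, 11)
  hex 2: (-3, -8, 11)
  hex 3: (-2, -9, 11)
  hex 4: (-1, -9, 10)
  hex 5: (0, -9, 9)
  hex 6: (1, -9, 8)
  hex 7: (1, -8, 7)
  hex 8: (1, -7, 6)
  hex 9: (1, -6, 5)
  hex 10: (0, -5, 5)
  hex 11: (-1, -4, 5)
  hex 12: (-2, -3, 5)
  hex 13: (-3, -3, 6)
  hex 14: (-4, -3, 7)
  hex 15: (-5, -3, 8)
  hex 16: (-5, -4, 9)
  hex 17: (-5, -5, 10)
Sorted: 18 hexes.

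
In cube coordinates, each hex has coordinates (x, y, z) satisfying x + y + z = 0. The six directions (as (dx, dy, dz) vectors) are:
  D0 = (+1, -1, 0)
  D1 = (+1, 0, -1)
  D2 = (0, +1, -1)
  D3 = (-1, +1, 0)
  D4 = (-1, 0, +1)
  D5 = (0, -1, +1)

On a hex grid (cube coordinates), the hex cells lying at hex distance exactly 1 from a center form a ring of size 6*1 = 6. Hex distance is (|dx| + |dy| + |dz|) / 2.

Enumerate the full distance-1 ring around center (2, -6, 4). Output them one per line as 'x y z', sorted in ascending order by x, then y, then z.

Answer: 1 -6 5
1 -5 4
2 -7 5
2 -5 3
3 -7 4
3 -6 3

Derivation:
Walk ring at distance 1 from (2, -6, 4):
Start at center + D4*1 = (1, -6, 5)
  hex 0: (1, -6, 5)
  hex 1: (2, -7, 5)
  hex 2: (3, -7, 4)
  hex 3: (3, -6, 3)
  hex 4: (2, -5, 3)
  hex 5: (1, -5, 4)
Sorted: 6 hexes.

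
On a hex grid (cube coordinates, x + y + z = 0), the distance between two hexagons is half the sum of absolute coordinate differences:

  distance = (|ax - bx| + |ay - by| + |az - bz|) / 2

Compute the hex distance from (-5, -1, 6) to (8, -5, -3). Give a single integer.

|ax - bx| = |-5 - 8| = 13
|ay - by| = |-1 - (-5)| = 4
|az - bz| = |6 - (-3)| = 9
distance = (13 + 4 + 9) / 2 = 26 / 2 = 13

Answer: 13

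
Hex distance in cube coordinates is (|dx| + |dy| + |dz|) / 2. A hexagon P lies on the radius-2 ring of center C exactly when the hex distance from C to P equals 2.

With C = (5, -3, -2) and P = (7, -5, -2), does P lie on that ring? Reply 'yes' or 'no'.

|px - cx| = |7 - 5| = 2
|py - cy| = |-5 - (-3)| = 2
|pz - cz| = |-2 - (-2)| = 0
distance = (2+2+0)/2 = 4/2 = 2
radius = 2; distance == radius -> yes

Answer: yes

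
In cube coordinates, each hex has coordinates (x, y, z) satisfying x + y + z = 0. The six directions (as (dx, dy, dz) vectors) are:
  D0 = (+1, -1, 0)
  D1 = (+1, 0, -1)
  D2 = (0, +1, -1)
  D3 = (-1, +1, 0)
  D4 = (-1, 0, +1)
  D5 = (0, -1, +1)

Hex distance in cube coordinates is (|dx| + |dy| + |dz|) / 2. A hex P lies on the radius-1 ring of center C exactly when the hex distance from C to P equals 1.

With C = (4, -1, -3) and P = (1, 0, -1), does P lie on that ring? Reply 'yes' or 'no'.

|px - cx| = |1 - 4| = 3
|py - cy| = |0 - (-1)| = 1
|pz - cz| = |-1 - (-3)| = 2
distance = (3+1+2)/2 = 6/2 = 3
radius = 1; distance != radius -> no

Answer: no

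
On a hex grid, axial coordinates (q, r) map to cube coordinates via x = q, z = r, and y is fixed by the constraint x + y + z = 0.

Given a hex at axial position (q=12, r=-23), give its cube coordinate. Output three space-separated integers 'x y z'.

Answer: 12 11 -23

Derivation:
x = q = 12
z = r = -23
y = -x - z = -(12) - (-23) = 11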